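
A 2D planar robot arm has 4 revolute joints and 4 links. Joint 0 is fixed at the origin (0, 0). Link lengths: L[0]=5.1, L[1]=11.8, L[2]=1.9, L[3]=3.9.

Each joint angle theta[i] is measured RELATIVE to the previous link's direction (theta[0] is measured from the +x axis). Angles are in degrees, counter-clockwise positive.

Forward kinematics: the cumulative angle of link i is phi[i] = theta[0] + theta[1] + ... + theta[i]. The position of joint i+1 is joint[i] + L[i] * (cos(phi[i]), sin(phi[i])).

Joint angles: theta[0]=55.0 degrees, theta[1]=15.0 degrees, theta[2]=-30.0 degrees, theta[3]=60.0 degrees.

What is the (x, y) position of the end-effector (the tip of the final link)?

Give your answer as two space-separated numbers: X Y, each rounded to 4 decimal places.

joint[0] = (0.0000, 0.0000)  (base)
link 0: phi[0] = 55 = 55 deg
  cos(55 deg) = 0.5736, sin(55 deg) = 0.8192
  joint[1] = (0.0000, 0.0000) + 5.1 * (0.5736, 0.8192) = (0.0000 + 2.9252, 0.0000 + 4.1777) = (2.9252, 4.1777)
link 1: phi[1] = 55 + 15 = 70 deg
  cos(70 deg) = 0.3420, sin(70 deg) = 0.9397
  joint[2] = (2.9252, 4.1777) + 11.8 * (0.3420, 0.9397) = (2.9252 + 4.0358, 4.1777 + 11.0884) = (6.9611, 15.2660)
link 2: phi[2] = 55 + 15 + -30 = 40 deg
  cos(40 deg) = 0.7660, sin(40 deg) = 0.6428
  joint[3] = (6.9611, 15.2660) + 1.9 * (0.7660, 0.6428) = (6.9611 + 1.4555, 15.2660 + 1.2213) = (8.4166, 16.4873)
link 3: phi[3] = 55 + 15 + -30 + 60 = 100 deg
  cos(100 deg) = -0.1736, sin(100 deg) = 0.9848
  joint[4] = (8.4166, 16.4873) + 3.9 * (-0.1736, 0.9848) = (8.4166 + -0.6772, 16.4873 + 3.8408) = (7.7393, 20.3281)
End effector: (7.7393, 20.3281)

Answer: 7.7393 20.3281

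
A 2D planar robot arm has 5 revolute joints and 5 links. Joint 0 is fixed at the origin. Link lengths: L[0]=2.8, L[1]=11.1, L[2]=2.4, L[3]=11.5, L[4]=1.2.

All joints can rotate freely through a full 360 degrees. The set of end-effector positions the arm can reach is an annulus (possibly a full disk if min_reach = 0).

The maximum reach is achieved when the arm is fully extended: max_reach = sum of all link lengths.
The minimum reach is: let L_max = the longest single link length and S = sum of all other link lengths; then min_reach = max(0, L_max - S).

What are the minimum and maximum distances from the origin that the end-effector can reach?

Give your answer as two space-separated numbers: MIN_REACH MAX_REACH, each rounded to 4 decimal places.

Link lengths: [2.8, 11.1, 2.4, 11.5, 1.2]
max_reach = 2.8 + 11.1 + 2.4 + 11.5 + 1.2 = 29
L_max = max([2.8, 11.1, 2.4, 11.5, 1.2]) = 11.5
S (sum of others) = 29 - 11.5 = 17.5
min_reach = max(0, 11.5 - 17.5) = max(0, -6) = 0

Answer: 0.0000 29.0000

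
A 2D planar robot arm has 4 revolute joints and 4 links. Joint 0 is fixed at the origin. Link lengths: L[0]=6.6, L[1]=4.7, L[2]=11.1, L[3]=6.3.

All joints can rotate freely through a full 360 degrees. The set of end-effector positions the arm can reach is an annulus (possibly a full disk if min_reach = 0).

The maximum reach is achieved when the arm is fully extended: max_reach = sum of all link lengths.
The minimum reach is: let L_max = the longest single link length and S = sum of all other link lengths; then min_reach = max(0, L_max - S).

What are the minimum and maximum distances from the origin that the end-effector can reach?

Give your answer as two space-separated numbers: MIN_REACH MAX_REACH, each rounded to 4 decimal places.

Link lengths: [6.6, 4.7, 11.1, 6.3]
max_reach = 6.6 + 4.7 + 11.1 + 6.3 = 28.7
L_max = max([6.6, 4.7, 11.1, 6.3]) = 11.1
S (sum of others) = 28.7 - 11.1 = 17.6
min_reach = max(0, 11.1 - 17.6) = max(0, -6.5) = 0

Answer: 0.0000 28.7000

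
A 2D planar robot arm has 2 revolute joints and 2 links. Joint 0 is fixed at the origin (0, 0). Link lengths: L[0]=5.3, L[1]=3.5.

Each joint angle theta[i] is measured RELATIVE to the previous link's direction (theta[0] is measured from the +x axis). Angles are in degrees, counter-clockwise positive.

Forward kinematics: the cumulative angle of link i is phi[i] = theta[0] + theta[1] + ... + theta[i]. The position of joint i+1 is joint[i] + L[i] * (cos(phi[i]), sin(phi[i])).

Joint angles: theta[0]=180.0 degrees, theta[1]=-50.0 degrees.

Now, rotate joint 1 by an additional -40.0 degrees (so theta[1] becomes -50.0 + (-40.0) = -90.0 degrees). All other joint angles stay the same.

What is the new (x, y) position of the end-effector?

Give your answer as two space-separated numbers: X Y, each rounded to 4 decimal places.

Answer: -5.3000 3.5000

Derivation:
joint[0] = (0.0000, 0.0000)  (base)
link 0: phi[0] = 180 = 180 deg
  cos(180 deg) = -1.0000, sin(180 deg) = 0.0000
  joint[1] = (0.0000, 0.0000) + 5.3 * (-1.0000, 0.0000) = (0.0000 + -5.3000, 0.0000 + 0.0000) = (-5.3000, 0.0000)
link 1: phi[1] = 180 + -90 = 90 deg
  cos(90 deg) = 0.0000, sin(90 deg) = 1.0000
  joint[2] = (-5.3000, 0.0000) + 3.5 * (0.0000, 1.0000) = (-5.3000 + 0.0000, 0.0000 + 3.5000) = (-5.3000, 3.5000)
End effector: (-5.3000, 3.5000)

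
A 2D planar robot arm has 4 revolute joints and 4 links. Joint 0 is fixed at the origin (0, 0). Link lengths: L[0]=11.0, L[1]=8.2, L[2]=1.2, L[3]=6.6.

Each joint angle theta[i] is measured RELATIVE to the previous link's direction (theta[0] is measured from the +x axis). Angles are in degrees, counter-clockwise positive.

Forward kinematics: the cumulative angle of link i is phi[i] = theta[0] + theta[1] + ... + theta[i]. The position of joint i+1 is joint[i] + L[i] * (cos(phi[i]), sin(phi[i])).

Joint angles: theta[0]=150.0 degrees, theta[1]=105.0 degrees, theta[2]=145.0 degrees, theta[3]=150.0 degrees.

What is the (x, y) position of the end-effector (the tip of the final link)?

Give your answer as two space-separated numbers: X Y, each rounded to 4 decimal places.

joint[0] = (0.0000, 0.0000)  (base)
link 0: phi[0] = 150 = 150 deg
  cos(150 deg) = -0.8660, sin(150 deg) = 0.5000
  joint[1] = (0.0000, 0.0000) + 11 * (-0.8660, 0.5000) = (0.0000 + -9.5263, 0.0000 + 5.5000) = (-9.5263, 5.5000)
link 1: phi[1] = 150 + 105 = 255 deg
  cos(255 deg) = -0.2588, sin(255 deg) = -0.9659
  joint[2] = (-9.5263, 5.5000) + 8.2 * (-0.2588, -0.9659) = (-9.5263 + -2.1223, 5.5000 + -7.9206) = (-11.6486, -2.4206)
link 2: phi[2] = 150 + 105 + 145 = 400 deg
  cos(400 deg) = 0.7660, sin(400 deg) = 0.6428
  joint[3] = (-11.6486, -2.4206) + 1.2 * (0.7660, 0.6428) = (-11.6486 + 0.9193, -2.4206 + 0.7713) = (-10.7293, -1.6492)
link 3: phi[3] = 150 + 105 + 145 + 150 = 550 deg
  cos(550 deg) = -0.9848, sin(550 deg) = -0.1736
  joint[4] = (-10.7293, -1.6492) + 6.6 * (-0.9848, -0.1736) = (-10.7293 + -6.4997, -1.6492 + -1.1461) = (-17.2291, -2.7953)
End effector: (-17.2291, -2.7953)

Answer: -17.2291 -2.7953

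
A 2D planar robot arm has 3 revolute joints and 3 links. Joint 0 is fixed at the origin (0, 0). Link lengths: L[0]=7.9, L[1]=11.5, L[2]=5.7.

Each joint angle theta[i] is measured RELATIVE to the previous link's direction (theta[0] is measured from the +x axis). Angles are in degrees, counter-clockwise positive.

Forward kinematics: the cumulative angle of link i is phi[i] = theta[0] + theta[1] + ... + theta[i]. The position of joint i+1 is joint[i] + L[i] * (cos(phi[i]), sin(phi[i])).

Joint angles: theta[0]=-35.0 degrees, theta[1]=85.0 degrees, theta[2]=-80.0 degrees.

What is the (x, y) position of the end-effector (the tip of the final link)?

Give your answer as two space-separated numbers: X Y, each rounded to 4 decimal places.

joint[0] = (0.0000, 0.0000)  (base)
link 0: phi[0] = -35 = -35 deg
  cos(-35 deg) = 0.8192, sin(-35 deg) = -0.5736
  joint[1] = (0.0000, 0.0000) + 7.9 * (0.8192, -0.5736) = (0.0000 + 6.4713, 0.0000 + -4.5313) = (6.4713, -4.5313)
link 1: phi[1] = -35 + 85 = 50 deg
  cos(50 deg) = 0.6428, sin(50 deg) = 0.7660
  joint[2] = (6.4713, -4.5313) + 11.5 * (0.6428, 0.7660) = (6.4713 + 7.3921, -4.5313 + 8.8095) = (13.8634, 4.2783)
link 2: phi[2] = -35 + 85 + -80 = -30 deg
  cos(-30 deg) = 0.8660, sin(-30 deg) = -0.5000
  joint[3] = (13.8634, 4.2783) + 5.7 * (0.8660, -0.5000) = (13.8634 + 4.9363, 4.2783 + -2.8500) = (18.7997, 1.4283)
End effector: (18.7997, 1.4283)

Answer: 18.7997 1.4283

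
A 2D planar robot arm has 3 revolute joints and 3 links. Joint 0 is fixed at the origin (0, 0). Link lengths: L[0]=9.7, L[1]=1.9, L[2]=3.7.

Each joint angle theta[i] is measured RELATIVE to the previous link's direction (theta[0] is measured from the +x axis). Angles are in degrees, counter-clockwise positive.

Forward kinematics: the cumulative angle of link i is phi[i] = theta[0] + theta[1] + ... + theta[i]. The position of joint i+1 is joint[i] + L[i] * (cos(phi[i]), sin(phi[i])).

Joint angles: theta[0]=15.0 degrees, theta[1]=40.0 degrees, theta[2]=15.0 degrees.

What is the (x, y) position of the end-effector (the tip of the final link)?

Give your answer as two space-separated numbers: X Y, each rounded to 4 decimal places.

joint[0] = (0.0000, 0.0000)  (base)
link 0: phi[0] = 15 = 15 deg
  cos(15 deg) = 0.9659, sin(15 deg) = 0.2588
  joint[1] = (0.0000, 0.0000) + 9.7 * (0.9659, 0.2588) = (0.0000 + 9.3695, 0.0000 + 2.5105) = (9.3695, 2.5105)
link 1: phi[1] = 15 + 40 = 55 deg
  cos(55 deg) = 0.5736, sin(55 deg) = 0.8192
  joint[2] = (9.3695, 2.5105) + 1.9 * (0.5736, 0.8192) = (9.3695 + 1.0898, 2.5105 + 1.5564) = (10.4593, 4.0669)
link 2: phi[2] = 15 + 40 + 15 = 70 deg
  cos(70 deg) = 0.3420, sin(70 deg) = 0.9397
  joint[3] = (10.4593, 4.0669) + 3.7 * (0.3420, 0.9397) = (10.4593 + 1.2655, 4.0669 + 3.4769) = (11.7248, 7.5438)
End effector: (11.7248, 7.5438)

Answer: 11.7248 7.5438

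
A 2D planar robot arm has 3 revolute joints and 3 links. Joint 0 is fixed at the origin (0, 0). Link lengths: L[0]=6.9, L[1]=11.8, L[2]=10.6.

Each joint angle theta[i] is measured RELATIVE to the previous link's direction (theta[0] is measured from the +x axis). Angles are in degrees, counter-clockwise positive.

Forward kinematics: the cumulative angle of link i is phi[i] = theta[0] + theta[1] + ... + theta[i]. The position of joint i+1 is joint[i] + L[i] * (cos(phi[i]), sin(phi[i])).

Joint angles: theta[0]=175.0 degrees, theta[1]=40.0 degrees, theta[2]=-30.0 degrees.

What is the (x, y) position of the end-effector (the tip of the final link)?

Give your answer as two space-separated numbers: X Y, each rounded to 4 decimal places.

Answer: -27.0994 -7.0907

Derivation:
joint[0] = (0.0000, 0.0000)  (base)
link 0: phi[0] = 175 = 175 deg
  cos(175 deg) = -0.9962, sin(175 deg) = 0.0872
  joint[1] = (0.0000, 0.0000) + 6.9 * (-0.9962, 0.0872) = (0.0000 + -6.8737, 0.0000 + 0.6014) = (-6.8737, 0.6014)
link 1: phi[1] = 175 + 40 = 215 deg
  cos(215 deg) = -0.8192, sin(215 deg) = -0.5736
  joint[2] = (-6.8737, 0.6014) + 11.8 * (-0.8192, -0.5736) = (-6.8737 + -9.6660, 0.6014 + -6.7682) = (-16.5397, -6.1668)
link 2: phi[2] = 175 + 40 + -30 = 185 deg
  cos(185 deg) = -0.9962, sin(185 deg) = -0.0872
  joint[3] = (-16.5397, -6.1668) + 10.6 * (-0.9962, -0.0872) = (-16.5397 + -10.5597, -6.1668 + -0.9239) = (-27.0994, -7.0907)
End effector: (-27.0994, -7.0907)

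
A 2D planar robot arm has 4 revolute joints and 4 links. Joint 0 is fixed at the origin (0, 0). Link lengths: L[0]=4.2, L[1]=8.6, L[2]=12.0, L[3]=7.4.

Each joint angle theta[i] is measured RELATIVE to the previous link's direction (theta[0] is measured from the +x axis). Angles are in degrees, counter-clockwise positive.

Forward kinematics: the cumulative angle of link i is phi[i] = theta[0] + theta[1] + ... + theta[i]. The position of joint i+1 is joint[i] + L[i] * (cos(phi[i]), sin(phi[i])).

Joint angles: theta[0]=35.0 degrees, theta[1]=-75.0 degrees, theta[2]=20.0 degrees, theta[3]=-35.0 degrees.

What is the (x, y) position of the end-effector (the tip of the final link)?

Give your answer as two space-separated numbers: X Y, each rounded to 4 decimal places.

Answer: 25.5492 -13.2849

Derivation:
joint[0] = (0.0000, 0.0000)  (base)
link 0: phi[0] = 35 = 35 deg
  cos(35 deg) = 0.8192, sin(35 deg) = 0.5736
  joint[1] = (0.0000, 0.0000) + 4.2 * (0.8192, 0.5736) = (0.0000 + 3.4404, 0.0000 + 2.4090) = (3.4404, 2.4090)
link 1: phi[1] = 35 + -75 = -40 deg
  cos(-40 deg) = 0.7660, sin(-40 deg) = -0.6428
  joint[2] = (3.4404, 2.4090) + 8.6 * (0.7660, -0.6428) = (3.4404 + 6.5880, 2.4090 + -5.5280) = (10.0284, -3.1190)
link 2: phi[2] = 35 + -75 + 20 = -20 deg
  cos(-20 deg) = 0.9397, sin(-20 deg) = -0.3420
  joint[3] = (10.0284, -3.1190) + 12 * (0.9397, -0.3420) = (10.0284 + 11.2763, -3.1190 + -4.1042) = (21.3047, -7.2232)
link 3: phi[3] = 35 + -75 + 20 + -35 = -55 deg
  cos(-55 deg) = 0.5736, sin(-55 deg) = -0.8192
  joint[4] = (21.3047, -7.2232) + 7.4 * (0.5736, -0.8192) = (21.3047 + 4.2445, -7.2232 + -6.0617) = (25.5492, -13.2849)
End effector: (25.5492, -13.2849)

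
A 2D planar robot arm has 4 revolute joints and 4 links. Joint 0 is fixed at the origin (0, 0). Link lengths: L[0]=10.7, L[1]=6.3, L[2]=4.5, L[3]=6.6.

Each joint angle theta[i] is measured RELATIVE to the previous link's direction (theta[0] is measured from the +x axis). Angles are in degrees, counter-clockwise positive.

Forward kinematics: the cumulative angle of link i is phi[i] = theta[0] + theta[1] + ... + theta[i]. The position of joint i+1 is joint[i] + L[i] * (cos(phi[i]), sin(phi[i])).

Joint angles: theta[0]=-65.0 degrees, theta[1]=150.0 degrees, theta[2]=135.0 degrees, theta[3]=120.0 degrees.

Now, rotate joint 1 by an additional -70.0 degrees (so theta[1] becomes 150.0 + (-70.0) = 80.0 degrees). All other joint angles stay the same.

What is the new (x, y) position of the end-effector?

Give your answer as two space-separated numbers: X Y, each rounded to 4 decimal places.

Answer: 6.7102 -12.4169

Derivation:
joint[0] = (0.0000, 0.0000)  (base)
link 0: phi[0] = -65 = -65 deg
  cos(-65 deg) = 0.4226, sin(-65 deg) = -0.9063
  joint[1] = (0.0000, 0.0000) + 10.7 * (0.4226, -0.9063) = (0.0000 + 4.5220, 0.0000 + -9.6975) = (4.5220, -9.6975)
link 1: phi[1] = -65 + 80 = 15 deg
  cos(15 deg) = 0.9659, sin(15 deg) = 0.2588
  joint[2] = (4.5220, -9.6975) + 6.3 * (0.9659, 0.2588) = (4.5220 + 6.0853, -9.6975 + 1.6306) = (10.6073, -8.0669)
link 2: phi[2] = -65 + 80 + 135 = 150 deg
  cos(150 deg) = -0.8660, sin(150 deg) = 0.5000
  joint[3] = (10.6073, -8.0669) + 4.5 * (-0.8660, 0.5000) = (10.6073 + -3.8971, -8.0669 + 2.2500) = (6.7102, -5.8169)
link 3: phi[3] = -65 + 80 + 135 + 120 = 270 deg
  cos(270 deg) = -0.0000, sin(270 deg) = -1.0000
  joint[4] = (6.7102, -5.8169) + 6.6 * (-0.0000, -1.0000) = (6.7102 + -0.0000, -5.8169 + -6.6000) = (6.7102, -12.4169)
End effector: (6.7102, -12.4169)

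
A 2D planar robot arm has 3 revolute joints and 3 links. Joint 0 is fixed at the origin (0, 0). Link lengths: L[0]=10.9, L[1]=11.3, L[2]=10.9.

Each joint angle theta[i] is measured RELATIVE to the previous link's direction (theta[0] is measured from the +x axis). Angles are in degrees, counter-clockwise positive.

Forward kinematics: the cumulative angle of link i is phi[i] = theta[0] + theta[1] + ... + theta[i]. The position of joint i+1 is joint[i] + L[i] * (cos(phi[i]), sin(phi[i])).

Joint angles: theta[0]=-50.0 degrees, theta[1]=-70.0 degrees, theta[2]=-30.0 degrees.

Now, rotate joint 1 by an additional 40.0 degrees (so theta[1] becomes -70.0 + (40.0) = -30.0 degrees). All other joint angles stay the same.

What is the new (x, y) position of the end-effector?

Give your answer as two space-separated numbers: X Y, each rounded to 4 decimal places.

joint[0] = (0.0000, 0.0000)  (base)
link 0: phi[0] = -50 = -50 deg
  cos(-50 deg) = 0.6428, sin(-50 deg) = -0.7660
  joint[1] = (0.0000, 0.0000) + 10.9 * (0.6428, -0.7660) = (0.0000 + 7.0064, 0.0000 + -8.3499) = (7.0064, -8.3499)
link 1: phi[1] = -50 + -30 = -80 deg
  cos(-80 deg) = 0.1736, sin(-80 deg) = -0.9848
  joint[2] = (7.0064, -8.3499) + 11.3 * (0.1736, -0.9848) = (7.0064 + 1.9622, -8.3499 + -11.1283) = (8.9686, -19.4782)
link 2: phi[2] = -50 + -30 + -30 = -110 deg
  cos(-110 deg) = -0.3420, sin(-110 deg) = -0.9397
  joint[3] = (8.9686, -19.4782) + 10.9 * (-0.3420, -0.9397) = (8.9686 + -3.7280, -19.4782 + -10.2426) = (5.2406, -29.7209)
End effector: (5.2406, -29.7209)

Answer: 5.2406 -29.7209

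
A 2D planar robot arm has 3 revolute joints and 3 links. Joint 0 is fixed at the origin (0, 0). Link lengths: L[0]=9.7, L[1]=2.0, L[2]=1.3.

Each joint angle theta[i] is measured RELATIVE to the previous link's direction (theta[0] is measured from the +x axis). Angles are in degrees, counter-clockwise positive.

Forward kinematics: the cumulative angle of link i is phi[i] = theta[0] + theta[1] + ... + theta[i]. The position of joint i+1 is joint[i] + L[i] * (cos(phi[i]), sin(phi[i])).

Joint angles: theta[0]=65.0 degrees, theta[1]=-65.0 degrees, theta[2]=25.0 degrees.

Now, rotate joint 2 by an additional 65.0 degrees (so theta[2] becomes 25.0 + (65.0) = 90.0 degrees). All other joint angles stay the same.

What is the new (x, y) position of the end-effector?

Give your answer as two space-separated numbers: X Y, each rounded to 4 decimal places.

joint[0] = (0.0000, 0.0000)  (base)
link 0: phi[0] = 65 = 65 deg
  cos(65 deg) = 0.4226, sin(65 deg) = 0.9063
  joint[1] = (0.0000, 0.0000) + 9.7 * (0.4226, 0.9063) = (0.0000 + 4.0994, 0.0000 + 8.7912) = (4.0994, 8.7912)
link 1: phi[1] = 65 + -65 = 0 deg
  cos(0 deg) = 1.0000, sin(0 deg) = 0.0000
  joint[2] = (4.0994, 8.7912) + 2 * (1.0000, 0.0000) = (4.0994 + 2.0000, 8.7912 + 0.0000) = (6.0994, 8.7912)
link 2: phi[2] = 65 + -65 + 90 = 90 deg
  cos(90 deg) = 0.0000, sin(90 deg) = 1.0000
  joint[3] = (6.0994, 8.7912) + 1.3 * (0.0000, 1.0000) = (6.0994 + 0.0000, 8.7912 + 1.3000) = (6.0994, 10.0912)
End effector: (6.0994, 10.0912)

Answer: 6.0994 10.0912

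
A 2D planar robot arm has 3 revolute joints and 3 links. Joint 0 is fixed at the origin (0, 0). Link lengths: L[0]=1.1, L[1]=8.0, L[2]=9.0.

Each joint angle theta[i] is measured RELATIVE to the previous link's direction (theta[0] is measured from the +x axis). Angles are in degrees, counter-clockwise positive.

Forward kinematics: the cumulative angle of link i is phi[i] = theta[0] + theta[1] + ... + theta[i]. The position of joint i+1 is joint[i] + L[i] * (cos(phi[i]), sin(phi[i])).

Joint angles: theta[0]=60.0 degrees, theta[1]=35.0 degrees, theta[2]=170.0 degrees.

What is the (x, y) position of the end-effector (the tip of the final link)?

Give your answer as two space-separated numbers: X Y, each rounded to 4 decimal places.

joint[0] = (0.0000, 0.0000)  (base)
link 0: phi[0] = 60 = 60 deg
  cos(60 deg) = 0.5000, sin(60 deg) = 0.8660
  joint[1] = (0.0000, 0.0000) + 1.1 * (0.5000, 0.8660) = (0.0000 + 0.5500, 0.0000 + 0.9526) = (0.5500, 0.9526)
link 1: phi[1] = 60 + 35 = 95 deg
  cos(95 deg) = -0.0872, sin(95 deg) = 0.9962
  joint[2] = (0.5500, 0.9526) + 8 * (-0.0872, 0.9962) = (0.5500 + -0.6972, 0.9526 + 7.9696) = (-0.1472, 8.9222)
link 2: phi[2] = 60 + 35 + 170 = 265 deg
  cos(265 deg) = -0.0872, sin(265 deg) = -0.9962
  joint[3] = (-0.1472, 8.9222) + 9 * (-0.0872, -0.9962) = (-0.1472 + -0.7844, 8.9222 + -8.9658) = (-0.9316, -0.0436)
End effector: (-0.9316, -0.0436)

Answer: -0.9316 -0.0436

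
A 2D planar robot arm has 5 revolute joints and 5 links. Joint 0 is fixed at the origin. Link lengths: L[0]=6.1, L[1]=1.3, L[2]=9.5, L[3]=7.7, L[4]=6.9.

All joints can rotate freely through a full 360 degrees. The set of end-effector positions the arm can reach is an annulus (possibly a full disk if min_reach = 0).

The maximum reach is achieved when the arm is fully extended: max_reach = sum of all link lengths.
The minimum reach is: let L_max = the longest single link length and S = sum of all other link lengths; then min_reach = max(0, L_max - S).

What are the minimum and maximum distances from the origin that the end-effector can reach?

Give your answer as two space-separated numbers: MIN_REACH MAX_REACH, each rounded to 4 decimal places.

Link lengths: [6.1, 1.3, 9.5, 7.7, 6.9]
max_reach = 6.1 + 1.3 + 9.5 + 7.7 + 6.9 = 31.5
L_max = max([6.1, 1.3, 9.5, 7.7, 6.9]) = 9.5
S (sum of others) = 31.5 - 9.5 = 22
min_reach = max(0, 9.5 - 22) = max(0, -12.5) = 0

Answer: 0.0000 31.5000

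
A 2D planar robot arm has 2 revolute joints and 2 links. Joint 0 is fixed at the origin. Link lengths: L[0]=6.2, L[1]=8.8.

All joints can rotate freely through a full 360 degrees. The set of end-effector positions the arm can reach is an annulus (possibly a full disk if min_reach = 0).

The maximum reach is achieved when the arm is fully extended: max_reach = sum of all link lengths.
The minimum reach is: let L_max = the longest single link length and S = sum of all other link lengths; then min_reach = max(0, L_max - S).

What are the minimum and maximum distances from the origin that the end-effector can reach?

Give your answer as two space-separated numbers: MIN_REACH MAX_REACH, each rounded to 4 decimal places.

Link lengths: [6.2, 8.8]
max_reach = 6.2 + 8.8 = 15
L_max = max([6.2, 8.8]) = 8.8
S (sum of others) = 15 - 8.8 = 6.2
min_reach = max(0, 8.8 - 6.2) = max(0, 2.6) = 2.6

Answer: 2.6000 15.0000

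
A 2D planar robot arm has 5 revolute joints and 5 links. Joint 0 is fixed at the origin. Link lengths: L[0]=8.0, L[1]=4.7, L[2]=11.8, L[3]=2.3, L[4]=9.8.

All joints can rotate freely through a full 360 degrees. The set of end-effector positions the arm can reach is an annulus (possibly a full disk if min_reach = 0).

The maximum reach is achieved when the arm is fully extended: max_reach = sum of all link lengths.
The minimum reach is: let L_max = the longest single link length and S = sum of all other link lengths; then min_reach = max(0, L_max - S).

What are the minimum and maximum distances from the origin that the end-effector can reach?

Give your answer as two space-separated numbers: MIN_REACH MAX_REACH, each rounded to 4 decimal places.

Answer: 0.0000 36.6000

Derivation:
Link lengths: [8.0, 4.7, 11.8, 2.3, 9.8]
max_reach = 8 + 4.7 + 11.8 + 2.3 + 9.8 = 36.6
L_max = max([8.0, 4.7, 11.8, 2.3, 9.8]) = 11.8
S (sum of others) = 36.6 - 11.8 = 24.8
min_reach = max(0, 11.8 - 24.8) = max(0, -13) = 0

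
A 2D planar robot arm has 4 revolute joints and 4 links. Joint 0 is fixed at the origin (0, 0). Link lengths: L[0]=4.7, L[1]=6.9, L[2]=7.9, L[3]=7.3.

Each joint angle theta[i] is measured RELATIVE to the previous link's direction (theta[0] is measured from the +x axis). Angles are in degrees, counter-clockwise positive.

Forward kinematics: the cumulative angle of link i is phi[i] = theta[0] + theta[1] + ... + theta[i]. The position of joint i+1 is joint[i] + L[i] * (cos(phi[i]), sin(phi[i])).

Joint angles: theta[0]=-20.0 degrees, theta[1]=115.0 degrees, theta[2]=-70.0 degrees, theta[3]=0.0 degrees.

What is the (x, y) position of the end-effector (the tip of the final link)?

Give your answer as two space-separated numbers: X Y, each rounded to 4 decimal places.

joint[0] = (0.0000, 0.0000)  (base)
link 0: phi[0] = -20 = -20 deg
  cos(-20 deg) = 0.9397, sin(-20 deg) = -0.3420
  joint[1] = (0.0000, 0.0000) + 4.7 * (0.9397, -0.3420) = (0.0000 + 4.4166, 0.0000 + -1.6075) = (4.4166, -1.6075)
link 1: phi[1] = -20 + 115 = 95 deg
  cos(95 deg) = -0.0872, sin(95 deg) = 0.9962
  joint[2] = (4.4166, -1.6075) + 6.9 * (-0.0872, 0.9962) = (4.4166 + -0.6014, -1.6075 + 6.8737) = (3.8152, 5.2662)
link 2: phi[2] = -20 + 115 + -70 = 25 deg
  cos(25 deg) = 0.9063, sin(25 deg) = 0.4226
  joint[3] = (3.8152, 5.2662) + 7.9 * (0.9063, 0.4226) = (3.8152 + 7.1598, 5.2662 + 3.3387) = (10.9750, 8.6049)
link 3: phi[3] = -20 + 115 + -70 + 0 = 25 deg
  cos(25 deg) = 0.9063, sin(25 deg) = 0.4226
  joint[4] = (10.9750, 8.6049) + 7.3 * (0.9063, 0.4226) = (10.9750 + 6.6160, 8.6049 + 3.0851) = (17.5911, 11.6900)
End effector: (17.5911, 11.6900)

Answer: 17.5911 11.6900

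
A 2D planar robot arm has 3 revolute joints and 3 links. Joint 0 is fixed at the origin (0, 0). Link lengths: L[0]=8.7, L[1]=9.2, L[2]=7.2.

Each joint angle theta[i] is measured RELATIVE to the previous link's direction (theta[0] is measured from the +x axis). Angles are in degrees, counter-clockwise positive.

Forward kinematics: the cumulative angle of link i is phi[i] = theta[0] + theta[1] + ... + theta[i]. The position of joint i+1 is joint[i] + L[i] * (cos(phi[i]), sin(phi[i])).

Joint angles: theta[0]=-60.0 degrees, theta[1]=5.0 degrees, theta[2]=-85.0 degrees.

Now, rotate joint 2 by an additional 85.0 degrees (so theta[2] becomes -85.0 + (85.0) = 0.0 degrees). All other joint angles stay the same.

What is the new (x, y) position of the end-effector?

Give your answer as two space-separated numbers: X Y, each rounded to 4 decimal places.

Answer: 13.7567 -20.9685

Derivation:
joint[0] = (0.0000, 0.0000)  (base)
link 0: phi[0] = -60 = -60 deg
  cos(-60 deg) = 0.5000, sin(-60 deg) = -0.8660
  joint[1] = (0.0000, 0.0000) + 8.7 * (0.5000, -0.8660) = (0.0000 + 4.3500, 0.0000 + -7.5344) = (4.3500, -7.5344)
link 1: phi[1] = -60 + 5 = -55 deg
  cos(-55 deg) = 0.5736, sin(-55 deg) = -0.8192
  joint[2] = (4.3500, -7.5344) + 9.2 * (0.5736, -0.8192) = (4.3500 + 5.2769, -7.5344 + -7.5362) = (9.6269, -15.0706)
link 2: phi[2] = -60 + 5 + 0 = -55 deg
  cos(-55 deg) = 0.5736, sin(-55 deg) = -0.8192
  joint[3] = (9.6269, -15.0706) + 7.2 * (0.5736, -0.8192) = (9.6269 + 4.1298, -15.0706 + -5.8979) = (13.7567, -20.9685)
End effector: (13.7567, -20.9685)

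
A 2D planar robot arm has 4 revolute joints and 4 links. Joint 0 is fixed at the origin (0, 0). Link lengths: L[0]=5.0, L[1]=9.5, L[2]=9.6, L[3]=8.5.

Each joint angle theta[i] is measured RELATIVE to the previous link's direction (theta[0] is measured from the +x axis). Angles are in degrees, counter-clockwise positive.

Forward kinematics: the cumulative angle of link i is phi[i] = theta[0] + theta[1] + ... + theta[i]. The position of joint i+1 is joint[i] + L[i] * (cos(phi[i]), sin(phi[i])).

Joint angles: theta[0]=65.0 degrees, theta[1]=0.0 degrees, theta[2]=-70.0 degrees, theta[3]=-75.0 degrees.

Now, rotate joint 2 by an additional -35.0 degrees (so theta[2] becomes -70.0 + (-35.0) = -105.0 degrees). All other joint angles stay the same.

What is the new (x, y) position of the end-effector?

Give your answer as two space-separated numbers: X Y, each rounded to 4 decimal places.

joint[0] = (0.0000, 0.0000)  (base)
link 0: phi[0] = 65 = 65 deg
  cos(65 deg) = 0.4226, sin(65 deg) = 0.9063
  joint[1] = (0.0000, 0.0000) + 5 * (0.4226, 0.9063) = (0.0000 + 2.1131, 0.0000 + 4.5315) = (2.1131, 4.5315)
link 1: phi[1] = 65 + 0 = 65 deg
  cos(65 deg) = 0.4226, sin(65 deg) = 0.9063
  joint[2] = (2.1131, 4.5315) + 9.5 * (0.4226, 0.9063) = (2.1131 + 4.0149, 4.5315 + 8.6099) = (6.1280, 13.1415)
link 2: phi[2] = 65 + 0 + -105 = -40 deg
  cos(-40 deg) = 0.7660, sin(-40 deg) = -0.6428
  joint[3] = (6.1280, 13.1415) + 9.6 * (0.7660, -0.6428) = (6.1280 + 7.3540, 13.1415 + -6.1708) = (13.4820, 6.9707)
link 3: phi[3] = 65 + 0 + -105 + -75 = -115 deg
  cos(-115 deg) = -0.4226, sin(-115 deg) = -0.9063
  joint[4] = (13.4820, 6.9707) + 8.5 * (-0.4226, -0.9063) = (13.4820 + -3.5923, 6.9707 + -7.7036) = (9.8897, -0.7329)
End effector: (9.8897, -0.7329)

Answer: 9.8897 -0.7329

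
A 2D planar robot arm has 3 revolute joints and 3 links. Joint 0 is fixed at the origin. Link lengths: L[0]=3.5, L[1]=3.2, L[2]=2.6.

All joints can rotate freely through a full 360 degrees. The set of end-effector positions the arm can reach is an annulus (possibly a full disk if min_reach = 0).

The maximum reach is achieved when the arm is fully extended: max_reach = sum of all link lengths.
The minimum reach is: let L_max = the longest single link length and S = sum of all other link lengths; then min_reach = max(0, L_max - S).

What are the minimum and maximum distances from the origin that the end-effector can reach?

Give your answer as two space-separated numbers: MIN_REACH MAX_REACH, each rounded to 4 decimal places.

Link lengths: [3.5, 3.2, 2.6]
max_reach = 3.5 + 3.2 + 2.6 = 9.3
L_max = max([3.5, 3.2, 2.6]) = 3.5
S (sum of others) = 9.3 - 3.5 = 5.8
min_reach = max(0, 3.5 - 5.8) = max(0, -2.3) = 0

Answer: 0.0000 9.3000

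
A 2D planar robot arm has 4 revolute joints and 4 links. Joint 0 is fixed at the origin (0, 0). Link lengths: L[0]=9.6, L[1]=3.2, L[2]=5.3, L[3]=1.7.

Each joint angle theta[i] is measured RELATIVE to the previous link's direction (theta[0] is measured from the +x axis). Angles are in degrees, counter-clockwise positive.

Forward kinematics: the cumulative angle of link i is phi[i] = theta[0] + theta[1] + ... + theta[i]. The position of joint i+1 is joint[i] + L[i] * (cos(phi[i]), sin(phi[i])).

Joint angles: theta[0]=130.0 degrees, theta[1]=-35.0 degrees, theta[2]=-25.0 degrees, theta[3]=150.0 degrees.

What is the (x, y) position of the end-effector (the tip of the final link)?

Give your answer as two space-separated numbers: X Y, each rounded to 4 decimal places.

joint[0] = (0.0000, 0.0000)  (base)
link 0: phi[0] = 130 = 130 deg
  cos(130 deg) = -0.6428, sin(130 deg) = 0.7660
  joint[1] = (0.0000, 0.0000) + 9.6 * (-0.6428, 0.7660) = (0.0000 + -6.1708, 0.0000 + 7.3540) = (-6.1708, 7.3540)
link 1: phi[1] = 130 + -35 = 95 deg
  cos(95 deg) = -0.0872, sin(95 deg) = 0.9962
  joint[2] = (-6.1708, 7.3540) + 3.2 * (-0.0872, 0.9962) = (-6.1708 + -0.2789, 7.3540 + 3.1878) = (-6.4497, 10.5418)
link 2: phi[2] = 130 + -35 + -25 = 70 deg
  cos(70 deg) = 0.3420, sin(70 deg) = 0.9397
  joint[3] = (-6.4497, 10.5418) + 5.3 * (0.3420, 0.9397) = (-6.4497 + 1.8127, 10.5418 + 4.9804) = (-4.6370, 15.5222)
link 3: phi[3] = 130 + -35 + -25 + 150 = 220 deg
  cos(220 deg) = -0.7660, sin(220 deg) = -0.6428
  joint[4] = (-4.6370, 15.5222) + 1.7 * (-0.7660, -0.6428) = (-4.6370 + -1.3023, 15.5222 + -1.0927) = (-5.9392, 14.4295)
End effector: (-5.9392, 14.4295)

Answer: -5.9392 14.4295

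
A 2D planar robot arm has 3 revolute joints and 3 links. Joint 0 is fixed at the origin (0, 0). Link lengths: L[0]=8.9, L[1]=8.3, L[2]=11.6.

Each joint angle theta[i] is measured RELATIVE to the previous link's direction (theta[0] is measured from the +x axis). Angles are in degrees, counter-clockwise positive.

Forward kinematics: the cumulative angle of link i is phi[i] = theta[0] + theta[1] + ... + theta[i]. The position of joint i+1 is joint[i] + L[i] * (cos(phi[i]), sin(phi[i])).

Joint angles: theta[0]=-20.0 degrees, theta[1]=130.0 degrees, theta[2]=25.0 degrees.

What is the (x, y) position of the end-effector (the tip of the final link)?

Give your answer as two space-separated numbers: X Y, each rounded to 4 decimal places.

joint[0] = (0.0000, 0.0000)  (base)
link 0: phi[0] = -20 = -20 deg
  cos(-20 deg) = 0.9397, sin(-20 deg) = -0.3420
  joint[1] = (0.0000, 0.0000) + 8.9 * (0.9397, -0.3420) = (0.0000 + 8.3633, 0.0000 + -3.0440) = (8.3633, -3.0440)
link 1: phi[1] = -20 + 130 = 110 deg
  cos(110 deg) = -0.3420, sin(110 deg) = 0.9397
  joint[2] = (8.3633, -3.0440) + 8.3 * (-0.3420, 0.9397) = (8.3633 + -2.8388, -3.0440 + 7.7994) = (5.5245, 4.7555)
link 2: phi[2] = -20 + 130 + 25 = 135 deg
  cos(135 deg) = -0.7071, sin(135 deg) = 0.7071
  joint[3] = (5.5245, 4.7555) + 11.6 * (-0.7071, 0.7071) = (5.5245 + -8.2024, 4.7555 + 8.2024) = (-2.6779, 12.9579)
End effector: (-2.6779, 12.9579)

Answer: -2.6779 12.9579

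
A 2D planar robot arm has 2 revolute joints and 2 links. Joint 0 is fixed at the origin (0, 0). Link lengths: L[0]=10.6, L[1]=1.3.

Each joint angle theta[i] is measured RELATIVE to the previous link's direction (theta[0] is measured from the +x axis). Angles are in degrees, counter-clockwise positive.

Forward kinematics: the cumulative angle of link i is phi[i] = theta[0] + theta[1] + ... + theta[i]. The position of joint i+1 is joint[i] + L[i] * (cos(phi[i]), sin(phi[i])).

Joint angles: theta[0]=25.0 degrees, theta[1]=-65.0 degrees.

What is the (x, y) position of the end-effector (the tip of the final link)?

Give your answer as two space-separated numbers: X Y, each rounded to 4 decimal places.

joint[0] = (0.0000, 0.0000)  (base)
link 0: phi[0] = 25 = 25 deg
  cos(25 deg) = 0.9063, sin(25 deg) = 0.4226
  joint[1] = (0.0000, 0.0000) + 10.6 * (0.9063, 0.4226) = (0.0000 + 9.6069, 0.0000 + 4.4798) = (9.6069, 4.4798)
link 1: phi[1] = 25 + -65 = -40 deg
  cos(-40 deg) = 0.7660, sin(-40 deg) = -0.6428
  joint[2] = (9.6069, 4.4798) + 1.3 * (0.7660, -0.6428) = (9.6069 + 0.9959, 4.4798 + -0.8356) = (10.6027, 3.6441)
End effector: (10.6027, 3.6441)

Answer: 10.6027 3.6441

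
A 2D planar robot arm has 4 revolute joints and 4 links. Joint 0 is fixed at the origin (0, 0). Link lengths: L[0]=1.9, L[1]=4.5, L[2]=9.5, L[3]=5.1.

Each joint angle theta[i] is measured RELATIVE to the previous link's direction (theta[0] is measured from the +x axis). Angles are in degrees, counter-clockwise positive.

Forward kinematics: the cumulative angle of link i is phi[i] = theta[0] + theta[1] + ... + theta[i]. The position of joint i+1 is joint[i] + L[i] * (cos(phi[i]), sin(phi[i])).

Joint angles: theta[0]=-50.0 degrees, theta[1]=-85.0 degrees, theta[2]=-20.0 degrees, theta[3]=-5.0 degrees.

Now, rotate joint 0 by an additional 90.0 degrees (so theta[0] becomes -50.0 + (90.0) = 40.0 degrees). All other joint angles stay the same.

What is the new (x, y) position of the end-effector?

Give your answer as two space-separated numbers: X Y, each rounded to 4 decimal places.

Answer: 10.3966 -15.3630

Derivation:
joint[0] = (0.0000, 0.0000)  (base)
link 0: phi[0] = 40 = 40 deg
  cos(40 deg) = 0.7660, sin(40 deg) = 0.6428
  joint[1] = (0.0000, 0.0000) + 1.9 * (0.7660, 0.6428) = (0.0000 + 1.4555, 0.0000 + 1.2213) = (1.4555, 1.2213)
link 1: phi[1] = 40 + -85 = -45 deg
  cos(-45 deg) = 0.7071, sin(-45 deg) = -0.7071
  joint[2] = (1.4555, 1.2213) + 4.5 * (0.7071, -0.7071) = (1.4555 + 3.1820, 1.2213 + -3.1820) = (4.6375, -1.9607)
link 2: phi[2] = 40 + -85 + -20 = -65 deg
  cos(-65 deg) = 0.4226, sin(-65 deg) = -0.9063
  joint[3] = (4.6375, -1.9607) + 9.5 * (0.4226, -0.9063) = (4.6375 + 4.0149, -1.9607 + -8.6099) = (8.6523, -10.5706)
link 3: phi[3] = 40 + -85 + -20 + -5 = -70 deg
  cos(-70 deg) = 0.3420, sin(-70 deg) = -0.9397
  joint[4] = (8.6523, -10.5706) + 5.1 * (0.3420, -0.9397) = (8.6523 + 1.7443, -10.5706 + -4.7924) = (10.3966, -15.3630)
End effector: (10.3966, -15.3630)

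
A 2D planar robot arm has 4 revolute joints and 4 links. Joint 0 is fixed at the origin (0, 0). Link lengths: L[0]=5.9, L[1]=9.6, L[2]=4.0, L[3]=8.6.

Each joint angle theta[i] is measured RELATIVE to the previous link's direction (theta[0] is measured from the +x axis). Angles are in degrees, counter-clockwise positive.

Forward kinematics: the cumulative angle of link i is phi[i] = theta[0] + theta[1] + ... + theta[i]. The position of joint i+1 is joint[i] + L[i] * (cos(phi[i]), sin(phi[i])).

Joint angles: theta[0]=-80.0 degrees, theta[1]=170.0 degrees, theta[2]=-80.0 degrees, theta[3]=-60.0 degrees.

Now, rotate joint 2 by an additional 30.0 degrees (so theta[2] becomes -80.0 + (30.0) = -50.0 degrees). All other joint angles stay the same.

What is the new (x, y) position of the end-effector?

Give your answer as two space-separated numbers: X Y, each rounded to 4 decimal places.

Answer: 12.1701 3.4194

Derivation:
joint[0] = (0.0000, 0.0000)  (base)
link 0: phi[0] = -80 = -80 deg
  cos(-80 deg) = 0.1736, sin(-80 deg) = -0.9848
  joint[1] = (0.0000, 0.0000) + 5.9 * (0.1736, -0.9848) = (0.0000 + 1.0245, 0.0000 + -5.8104) = (1.0245, -5.8104)
link 1: phi[1] = -80 + 170 = 90 deg
  cos(90 deg) = 0.0000, sin(90 deg) = 1.0000
  joint[2] = (1.0245, -5.8104) + 9.6 * (0.0000, 1.0000) = (1.0245 + 0.0000, -5.8104 + 9.6000) = (1.0245, 3.7896)
link 2: phi[2] = -80 + 170 + -50 = 40 deg
  cos(40 deg) = 0.7660, sin(40 deg) = 0.6428
  joint[3] = (1.0245, 3.7896) + 4 * (0.7660, 0.6428) = (1.0245 + 3.0642, 3.7896 + 2.5712) = (4.0887, 6.3608)
link 3: phi[3] = -80 + 170 + -50 + -60 = -20 deg
  cos(-20 deg) = 0.9397, sin(-20 deg) = -0.3420
  joint[4] = (4.0887, 6.3608) + 8.6 * (0.9397, -0.3420) = (4.0887 + 8.0814, 6.3608 + -2.9414) = (12.1701, 3.4194)
End effector: (12.1701, 3.4194)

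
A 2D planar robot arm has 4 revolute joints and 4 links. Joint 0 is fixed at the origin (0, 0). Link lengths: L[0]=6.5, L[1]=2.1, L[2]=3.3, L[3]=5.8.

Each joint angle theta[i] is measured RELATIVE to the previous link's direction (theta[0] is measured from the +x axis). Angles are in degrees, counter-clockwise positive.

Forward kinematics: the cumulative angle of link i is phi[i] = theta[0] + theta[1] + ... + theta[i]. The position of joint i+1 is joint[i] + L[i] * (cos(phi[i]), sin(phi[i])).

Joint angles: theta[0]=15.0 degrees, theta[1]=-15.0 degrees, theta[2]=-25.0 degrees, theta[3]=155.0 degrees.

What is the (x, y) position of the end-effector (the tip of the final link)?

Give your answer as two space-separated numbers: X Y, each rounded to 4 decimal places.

Answer: 7.6412 4.7307

Derivation:
joint[0] = (0.0000, 0.0000)  (base)
link 0: phi[0] = 15 = 15 deg
  cos(15 deg) = 0.9659, sin(15 deg) = 0.2588
  joint[1] = (0.0000, 0.0000) + 6.5 * (0.9659, 0.2588) = (0.0000 + 6.2785, 0.0000 + 1.6823) = (6.2785, 1.6823)
link 1: phi[1] = 15 + -15 = 0 deg
  cos(0 deg) = 1.0000, sin(0 deg) = 0.0000
  joint[2] = (6.2785, 1.6823) + 2.1 * (1.0000, 0.0000) = (6.2785 + 2.1000, 1.6823 + 0.0000) = (8.3785, 1.6823)
link 2: phi[2] = 15 + -15 + -25 = -25 deg
  cos(-25 deg) = 0.9063, sin(-25 deg) = -0.4226
  joint[3] = (8.3785, 1.6823) + 3.3 * (0.9063, -0.4226) = (8.3785 + 2.9908, 1.6823 + -1.3946) = (11.3693, 0.2877)
link 3: phi[3] = 15 + -15 + -25 + 155 = 130 deg
  cos(130 deg) = -0.6428, sin(130 deg) = 0.7660
  joint[4] = (11.3693, 0.2877) + 5.8 * (-0.6428, 0.7660) = (11.3693 + -3.7282, 0.2877 + 4.4431) = (7.6412, 4.7307)
End effector: (7.6412, 4.7307)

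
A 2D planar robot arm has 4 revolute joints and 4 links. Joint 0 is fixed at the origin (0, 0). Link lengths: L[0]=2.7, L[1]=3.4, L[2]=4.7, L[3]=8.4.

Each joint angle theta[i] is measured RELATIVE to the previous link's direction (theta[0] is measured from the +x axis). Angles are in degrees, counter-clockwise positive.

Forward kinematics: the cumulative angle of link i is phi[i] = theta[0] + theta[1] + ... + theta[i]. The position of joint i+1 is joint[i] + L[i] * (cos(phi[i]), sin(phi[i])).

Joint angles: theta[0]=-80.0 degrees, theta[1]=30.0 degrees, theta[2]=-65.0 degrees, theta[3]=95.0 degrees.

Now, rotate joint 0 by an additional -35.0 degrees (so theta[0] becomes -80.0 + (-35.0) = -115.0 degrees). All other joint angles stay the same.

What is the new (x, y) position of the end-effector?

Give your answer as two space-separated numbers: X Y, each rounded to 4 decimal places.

joint[0] = (0.0000, 0.0000)  (base)
link 0: phi[0] = -115 = -115 deg
  cos(-115 deg) = -0.4226, sin(-115 deg) = -0.9063
  joint[1] = (0.0000, 0.0000) + 2.7 * (-0.4226, -0.9063) = (0.0000 + -1.1411, 0.0000 + -2.4470) = (-1.1411, -2.4470)
link 1: phi[1] = -115 + 30 = -85 deg
  cos(-85 deg) = 0.0872, sin(-85 deg) = -0.9962
  joint[2] = (-1.1411, -2.4470) + 3.4 * (0.0872, -0.9962) = (-1.1411 + 0.2963, -2.4470 + -3.3871) = (-0.8447, -5.8341)
link 2: phi[2] = -115 + 30 + -65 = -150 deg
  cos(-150 deg) = -0.8660, sin(-150 deg) = -0.5000
  joint[3] = (-0.8447, -5.8341) + 4.7 * (-0.8660, -0.5000) = (-0.8447 + -4.0703, -5.8341 + -2.3500) = (-4.9151, -8.1841)
link 3: phi[3] = -115 + 30 + -65 + 95 = -55 deg
  cos(-55 deg) = 0.5736, sin(-55 deg) = -0.8192
  joint[4] = (-4.9151, -8.1841) + 8.4 * (0.5736, -0.8192) = (-4.9151 + 4.8180, -8.1841 + -6.8809) = (-0.0970, -15.0650)
End effector: (-0.0970, -15.0650)

Answer: -0.0970 -15.0650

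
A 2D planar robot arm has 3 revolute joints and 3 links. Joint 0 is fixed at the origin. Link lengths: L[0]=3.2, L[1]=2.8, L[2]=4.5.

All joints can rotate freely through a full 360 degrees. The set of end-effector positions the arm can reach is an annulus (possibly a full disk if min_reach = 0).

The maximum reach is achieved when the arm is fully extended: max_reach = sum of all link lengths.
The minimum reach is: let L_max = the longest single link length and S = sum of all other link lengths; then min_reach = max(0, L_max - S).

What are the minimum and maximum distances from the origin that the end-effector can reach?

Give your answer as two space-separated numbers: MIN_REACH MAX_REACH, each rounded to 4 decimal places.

Answer: 0.0000 10.5000

Derivation:
Link lengths: [3.2, 2.8, 4.5]
max_reach = 3.2 + 2.8 + 4.5 = 10.5
L_max = max([3.2, 2.8, 4.5]) = 4.5
S (sum of others) = 10.5 - 4.5 = 6
min_reach = max(0, 4.5 - 6) = max(0, -1.5) = 0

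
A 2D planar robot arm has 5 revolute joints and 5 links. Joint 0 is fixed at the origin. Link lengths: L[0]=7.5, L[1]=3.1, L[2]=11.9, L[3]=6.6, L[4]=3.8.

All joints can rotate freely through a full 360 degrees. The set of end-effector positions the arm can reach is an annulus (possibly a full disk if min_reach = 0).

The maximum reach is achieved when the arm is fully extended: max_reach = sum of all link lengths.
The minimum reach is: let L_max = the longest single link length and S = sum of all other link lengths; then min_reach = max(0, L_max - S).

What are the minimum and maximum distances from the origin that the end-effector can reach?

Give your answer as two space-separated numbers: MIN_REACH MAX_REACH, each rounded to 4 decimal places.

Link lengths: [7.5, 3.1, 11.9, 6.6, 3.8]
max_reach = 7.5 + 3.1 + 11.9 + 6.6 + 3.8 = 32.9
L_max = max([7.5, 3.1, 11.9, 6.6, 3.8]) = 11.9
S (sum of others) = 32.9 - 11.9 = 21
min_reach = max(0, 11.9 - 21) = max(0, -9.1) = 0

Answer: 0.0000 32.9000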